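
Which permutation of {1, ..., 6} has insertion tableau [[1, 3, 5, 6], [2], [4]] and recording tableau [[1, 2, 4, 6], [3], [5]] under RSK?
2 4 3 5 1 6

Reverse the RSK construction: for i from n down to 1, find the cell of Q containing i, remove the entry at that cell from P, and reverse-bump it up through P; the value ejected from row 1 is w(i).

Step i=6: Q has 6 at row 1, column 4; remove that cell from P, ejecting 6. So w(6) = 6. P is now [[1, 3, 5], [2], [4]].
Step i=5: Q has 5 at row 3, column 1; remove 4 from row 3 of P and reverse-bump: 4 enters row 2 and ejects 2; 2 enters row 1 and ejects 1. So w(5) = 1. P is now [[2, 3, 5], [4]].
Step i=4: Q has 4 at row 1, column 3; remove that cell from P, ejecting 5. So w(4) = 5. P is now [[2, 3], [4]].
Step i=3: Q has 3 at row 2, column 1; remove 4 from row 2 of P and reverse-bump: 4 enters row 1 and ejects 3. So w(3) = 3. P is now [[2, 4]].
Step i=2: Q has 2 at row 1, column 2; remove that cell from P, ejecting 4. So w(2) = 4. P is now [[2]].
Step i=1: Q has 1 at row 1, column 1; remove that cell from P, ejecting 2. So w(1) = 2. P is now [].

So w = 2 4 3 5 1 6.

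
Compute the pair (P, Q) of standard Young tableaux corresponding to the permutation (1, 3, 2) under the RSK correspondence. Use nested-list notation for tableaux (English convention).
Insert each entry of the permutation into P by Schensted row insertion, recording in Q the position of each new cell.

After inserting 1: P = [[1]].
After inserting 3: P = [[1, 3]].
After inserting 2: P = [[1, 2], [3]].

So P = [[1, 2], [3]], Q = [[1, 2], [3]].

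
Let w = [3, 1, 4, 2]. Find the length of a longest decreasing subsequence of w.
2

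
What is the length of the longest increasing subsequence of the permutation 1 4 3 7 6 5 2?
3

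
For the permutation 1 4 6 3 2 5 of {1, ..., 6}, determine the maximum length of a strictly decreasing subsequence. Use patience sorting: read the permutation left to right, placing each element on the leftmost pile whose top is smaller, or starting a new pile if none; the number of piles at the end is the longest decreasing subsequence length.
1: new pile. tops = [1]
4: onto pile 1 (replacing 1). tops = [4]
6: onto pile 1 (replacing 4). tops = [6]
3: new pile. tops = [6, 3]
2: new pile. tops = [6, 3, 2]
5: onto pile 2 (replacing 3). tops = [6, 5, 2]

3 piles, so the longest decreasing subsequence has length 3.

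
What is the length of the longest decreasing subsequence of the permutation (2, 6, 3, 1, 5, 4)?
3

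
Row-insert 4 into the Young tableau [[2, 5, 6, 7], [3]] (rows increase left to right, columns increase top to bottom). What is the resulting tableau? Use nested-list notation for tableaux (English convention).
In row 1, 4 replaces 5 (the leftmost entry greater than 4); 5 is bumped to row 2. 5 is appended to row 2. The new tableau is [[2, 4, 6, 7], [3, 5]].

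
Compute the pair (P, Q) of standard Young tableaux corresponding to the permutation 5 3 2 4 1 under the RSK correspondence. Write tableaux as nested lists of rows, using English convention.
P = [[1, 4], [2], [3], [5]], Q = [[1, 4], [2], [3], [5]]

Insert each entry of the permutation into P by Schensted row insertion, recording in Q the position of each new cell.

Insert 5: appended to row 1. P = [[5]].
Insert 3: 3 bumps 5 from row 1; 5 starts row 2. P = [[3], [5]].
Insert 2: 2 bumps 3 from row 1; 3 bumps 5 from row 2; 5 starts row 3. P = [[2], [3], [5]].
Insert 4: appended to row 1. P = [[2, 4], [3], [5]].
Insert 1: 1 bumps 2 from row 1; 2 bumps 3 from row 2; 3 bumps 5 from row 3; 5 starts row 4. P = [[1, 4], [2], [3], [5]].

So P = [[1, 4], [2], [3], [5]], Q = [[1, 4], [2], [3], [5]].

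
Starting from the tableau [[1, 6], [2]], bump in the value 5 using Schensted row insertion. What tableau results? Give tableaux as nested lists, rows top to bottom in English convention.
[[1, 5], [2, 6]]

In row 1, 5 replaces 6 (the leftmost entry greater than 5); 6 is bumped to row 2. 6 is appended to row 2. The new tableau is [[1, 5], [2, 6]].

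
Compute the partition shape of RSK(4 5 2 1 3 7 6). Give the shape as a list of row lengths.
Row-insert each entry into an empty tableau.

After inserting 4: P = [[4]].
After inserting 5: P = [[4, 5]].
After inserting 2: P = [[2, 5], [4]].
After inserting 1: P = [[1, 5], [2], [4]].
After inserting 3: P = [[1, 3], [2, 5], [4]].
After inserting 7: P = [[1, 3, 7], [2, 5], [4]].
After inserting 6: P = [[1, 3, 6], [2, 5, 7], [4]].

The final insertion tableau P = [[1, 3, 6], [2, 5, 7], [4]] has shape [3, 3, 1].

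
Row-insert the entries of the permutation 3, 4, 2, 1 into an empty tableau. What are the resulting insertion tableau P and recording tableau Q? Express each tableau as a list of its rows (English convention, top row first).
Insert each entry of the permutation into P by Schensted row insertion, recording in Q the position of each new cell.

Insert 3: appended to row 1. P = [[3]].
Insert 4: appended to row 1. P = [[3, 4]].
Insert 2: 2 bumps 3 from row 1; 3 starts row 2. P = [[2, 4], [3]].
Insert 1: 1 bumps 2 from row 1; 2 bumps 3 from row 2; 3 starts row 3. P = [[1, 4], [2], [3]].

So P = [[1, 4], [2], [3]], Q = [[1, 2], [3], [4]].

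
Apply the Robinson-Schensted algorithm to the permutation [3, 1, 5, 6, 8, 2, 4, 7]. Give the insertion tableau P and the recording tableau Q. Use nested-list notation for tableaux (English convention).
Insert each entry of the permutation into P by Schensted row insertion, recording in Q the position of each new cell.

Insert 3: appended to row 1. P = [[3]].
Insert 1: 1 bumps 3 from row 1; 3 starts row 2. P = [[1], [3]].
Insert 5: appended to row 1. P = [[1, 5], [3]].
Insert 6: appended to row 1. P = [[1, 5, 6], [3]].
Insert 8: appended to row 1. P = [[1, 5, 6, 8], [3]].
Insert 2: 2 bumps 5 from row 1; 5 appends to row 2. P = [[1, 2, 6, 8], [3, 5]].
Insert 4: 4 bumps 6 from row 1; 6 appends to row 2. P = [[1, 2, 4, 8], [3, 5, 6]].
Insert 7: 7 bumps 8 from row 1; 8 appends to row 2. P = [[1, 2, 4, 7], [3, 5, 6, 8]].

So P = [[1, 2, 4, 7], [3, 5, 6, 8]], Q = [[1, 3, 4, 5], [2, 6, 7, 8]].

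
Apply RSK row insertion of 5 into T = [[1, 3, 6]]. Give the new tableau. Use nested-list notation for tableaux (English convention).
[[1, 3, 5], [6]]

In row 1, 5 replaces 6 (the leftmost entry greater than 5); 6 is bumped to row 2. 6 starts a new row 2. The new tableau is [[1, 3, 5], [6]].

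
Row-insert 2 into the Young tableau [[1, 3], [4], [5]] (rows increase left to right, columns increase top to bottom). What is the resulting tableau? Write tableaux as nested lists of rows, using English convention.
[[1, 2], [3], [4], [5]]

In row 1, 2 replaces 3 (the leftmost entry greater than 2); 3 is bumped to row 2. In row 2, 3 replaces 4 (the leftmost entry greater than 3); 4 is bumped to row 3. In row 3, 4 replaces 5 (the leftmost entry greater than 4); 5 is bumped to row 4. 5 starts a new row 4. The new tableau is [[1, 2], [3], [4], [5]].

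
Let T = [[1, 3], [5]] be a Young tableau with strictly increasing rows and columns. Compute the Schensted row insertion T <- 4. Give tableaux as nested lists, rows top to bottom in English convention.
4 is larger than every entry of row 1, so it is appended to row 1. The new tableau is [[1, 3, 4], [5]].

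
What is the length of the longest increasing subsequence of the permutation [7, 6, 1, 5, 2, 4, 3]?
3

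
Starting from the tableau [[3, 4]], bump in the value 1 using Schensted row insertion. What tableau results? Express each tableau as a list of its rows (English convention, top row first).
In row 1, 1 replaces 3 (the leftmost entry greater than 1); 3 is bumped to row 2. 3 starts a new row 2. The new tableau is [[1, 4], [3]].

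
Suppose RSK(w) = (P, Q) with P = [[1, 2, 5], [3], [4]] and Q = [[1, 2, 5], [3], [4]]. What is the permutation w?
1 4 3 2 5

Reverse RSK: for i = n, n-1, ..., 1, locate i in Q, remove the corresponding corner cell from P, and reverse-bump its entry up through P; the value ejected from row 1 is w(i).

So w = 1 4 3 2 5.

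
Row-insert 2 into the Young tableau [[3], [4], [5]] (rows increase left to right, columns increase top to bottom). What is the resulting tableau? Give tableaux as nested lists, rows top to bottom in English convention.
In row 1, 2 replaces 3 (the leftmost entry greater than 2); 3 is bumped to row 2. In row 2, 3 replaces 4 (the leftmost entry greater than 3); 4 is bumped to row 3. In row 3, 4 replaces 5 (the leftmost entry greater than 4); 5 is bumped to row 4. 5 starts a new row 4. The new tableau is [[2], [3], [4], [5]].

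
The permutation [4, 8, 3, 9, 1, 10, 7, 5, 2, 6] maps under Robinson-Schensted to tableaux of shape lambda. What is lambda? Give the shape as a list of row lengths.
[4, 3, 2, 1]

Row-insert each entry into an empty tableau.

After inserting 4: P = [[4]].
After inserting 8: P = [[4, 8]].
After inserting 3: P = [[3, 8], [4]].
After inserting 9: P = [[3, 8, 9], [4]].
After inserting 1: P = [[1, 8, 9], [3], [4]].
After inserting 10: P = [[1, 8, 9, 10], [3], [4]].
After inserting 7: P = [[1, 7, 9, 10], [3, 8], [4]].
After inserting 5: P = [[1, 5, 9, 10], [3, 7], [4, 8]].
After inserting 2: P = [[1, 2, 9, 10], [3, 5], [4, 7], [8]].
After inserting 6: P = [[1, 2, 6, 10], [3, 5, 9], [4, 7], [8]].

The final insertion tableau P = [[1, 2, 6, 10], [3, 5, 9], [4, 7], [8]] has shape [4, 3, 2, 1].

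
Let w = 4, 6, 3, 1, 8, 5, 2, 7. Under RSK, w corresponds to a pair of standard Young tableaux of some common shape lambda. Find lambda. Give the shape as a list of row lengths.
RSK row insertion gives P = [[1, 2, 7], [3, 5, 8], [4, 6]], which has shape [3, 3, 2].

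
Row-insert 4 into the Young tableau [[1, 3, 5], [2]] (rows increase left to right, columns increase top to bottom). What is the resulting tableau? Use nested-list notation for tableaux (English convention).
In row 1, 4 replaces 5 (the leftmost entry greater than 4); 5 is bumped to row 2. 5 is appended to row 2. The new tableau is [[1, 3, 4], [2, 5]].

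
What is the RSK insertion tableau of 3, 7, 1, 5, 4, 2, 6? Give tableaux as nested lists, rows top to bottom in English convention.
P = [[1, 2, 6], [3, 4], [5], [7]]

Insert 3: appended to row 1. P = [[3]].
Insert 7: appended to row 1. P = [[3, 7]].
Insert 1: 1 bumps 3 from row 1; 3 starts row 2. P = [[1, 7], [3]].
Insert 5: 5 bumps 7 from row 1; 7 appends to row 2. P = [[1, 5], [3, 7]].
Insert 4: 4 bumps 5 from row 1; 5 bumps 7 from row 2; 7 starts row 3. P = [[1, 4], [3, 5], [7]].
Insert 2: 2 bumps 4 from row 1; 4 bumps 5 from row 2; 5 bumps 7 from row 3; 7 starts row 4. P = [[1, 2], [3, 4], [5], [7]].
Insert 6: appended to row 1. P = [[1, 2, 6], [3, 4], [5], [7]].

So P = [[1, 2, 6], [3, 4], [5], [7]].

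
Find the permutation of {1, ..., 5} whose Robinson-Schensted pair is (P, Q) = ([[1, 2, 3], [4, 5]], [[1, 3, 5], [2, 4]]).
4 1 5 2 3

Reverse RSK: for i = n, n-1, ..., 1, locate i in Q, remove the corresponding corner cell from P, and reverse-bump its entry up through P; the value ejected from row 1 is w(i).

So w = 4 1 5 2 3.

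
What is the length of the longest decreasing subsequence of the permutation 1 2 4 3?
2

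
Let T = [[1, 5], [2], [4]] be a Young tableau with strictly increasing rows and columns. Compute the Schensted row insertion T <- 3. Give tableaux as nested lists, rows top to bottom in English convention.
[[1, 3], [2, 5], [4]]

In row 1, 3 replaces 5 (the leftmost entry greater than 3); 5 is bumped to row 2. 5 is appended to row 2. The new tableau is [[1, 3], [2, 5], [4]].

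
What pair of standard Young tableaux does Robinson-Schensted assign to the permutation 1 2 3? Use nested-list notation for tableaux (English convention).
Insert each entry of the permutation into P by Schensted row insertion, recording in Q the position of each new cell.

Insert 1: appended to row 1. P = [[1]], Q = [[1]].
Insert 2: appended to row 1. P = [[1, 2]], Q = [[1, 2]].
Insert 3: appended to row 1. P = [[1, 2, 3]], Q = [[1, 2, 3]].

So P = [[1, 2, 3]], Q = [[1, 2, 3]].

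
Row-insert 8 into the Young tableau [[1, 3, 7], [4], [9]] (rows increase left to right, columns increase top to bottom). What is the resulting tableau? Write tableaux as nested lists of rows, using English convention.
8 is larger than every entry of row 1, so it is appended to row 1. The new tableau is [[1, 3, 7, 8], [4], [9]].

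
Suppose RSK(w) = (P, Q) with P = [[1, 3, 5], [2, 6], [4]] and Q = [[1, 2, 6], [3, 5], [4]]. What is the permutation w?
Reverse RSK: for i = n, n-1, ..., 1, locate i in Q, remove the corresponding corner cell from P, and reverse-bump its entry up through P; the value ejected from row 1 is w(i).

So w = 4 6 2 1 3 5.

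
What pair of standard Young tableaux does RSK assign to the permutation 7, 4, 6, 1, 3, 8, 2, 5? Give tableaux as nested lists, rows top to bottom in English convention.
P = [[1, 2, 5], [3, 6, 8], [4], [7]], Q = [[1, 3, 6], [2, 5, 8], [4], [7]]

Insert each entry of the permutation into P by Schensted row insertion, recording in Q the position of each new cell.

Insert 7: appended to row 1. P = [[7]].
Insert 4: 4 bumps 7 from row 1; 7 starts row 2. P = [[4], [7]].
Insert 6: appended to row 1. P = [[4, 6], [7]].
Insert 1: 1 bumps 4 from row 1; 4 bumps 7 from row 2; 7 starts row 3. P = [[1, 6], [4], [7]].
Insert 3: 3 bumps 6 from row 1; 6 appends to row 2. P = [[1, 3], [4, 6], [7]].
Insert 8: appended to row 1. P = [[1, 3, 8], [4, 6], [7]].
Insert 2: 2 bumps 3 from row 1; 3 bumps 4 from row 2; 4 bumps 7 from row 3; 7 starts row 4. P = [[1, 2, 8], [3, 6], [4], [7]].
Insert 5: 5 bumps 8 from row 1; 8 appends to row 2. P = [[1, 2, 5], [3, 6, 8], [4], [7]].

So P = [[1, 2, 5], [3, 6, 8], [4], [7]], Q = [[1, 3, 6], [2, 5, 8], [4], [7]].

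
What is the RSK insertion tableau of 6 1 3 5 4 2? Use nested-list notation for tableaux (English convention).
P = [[1, 2, 4], [3], [5], [6]]

Insert 6: appended to row 1. P = [[6]].
Insert 1: 1 bumps 6 from row 1; 6 starts row 2. P = [[1], [6]].
Insert 3: appended to row 1. P = [[1, 3], [6]].
Insert 5: appended to row 1. P = [[1, 3, 5], [6]].
Insert 4: 4 bumps 5 from row 1; 5 bumps 6 from row 2; 6 starts row 3. P = [[1, 3, 4], [5], [6]].
Insert 2: 2 bumps 3 from row 1; 3 bumps 5 from row 2; 5 bumps 6 from row 3; 6 starts row 4. P = [[1, 2, 4], [3], [5], [6]].

So P = [[1, 2, 4], [3], [5], [6]].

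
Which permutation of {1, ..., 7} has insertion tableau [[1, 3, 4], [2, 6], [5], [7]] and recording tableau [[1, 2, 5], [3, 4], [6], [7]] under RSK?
5 7 2 3 6 4 1

Reverse RSK: for i = n, n-1, ..., 1, locate i in Q, remove the corresponding corner cell from P, and reverse-bump its entry up through P; the value ejected from row 1 is w(i).

So w = 5 7 2 3 6 4 1.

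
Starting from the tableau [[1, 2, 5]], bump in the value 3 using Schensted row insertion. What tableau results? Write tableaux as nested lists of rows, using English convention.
[[1, 2, 3], [5]]

In row 1, 3 replaces 5 (the leftmost entry greater than 3); 5 is bumped to row 2. 5 starts a new row 2. The new tableau is [[1, 2, 3], [5]].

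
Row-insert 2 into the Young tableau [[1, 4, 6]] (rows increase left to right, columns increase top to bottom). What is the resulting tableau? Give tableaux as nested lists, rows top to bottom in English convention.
[[1, 2, 6], [4]]

In row 1, 2 replaces 4 (the leftmost entry greater than 2); 4 is bumped to row 2. 4 starts a new row 2. The new tableau is [[1, 2, 6], [4]].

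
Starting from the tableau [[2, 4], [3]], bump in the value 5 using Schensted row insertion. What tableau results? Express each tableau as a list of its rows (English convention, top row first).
5 is larger than every entry of row 1, so it is appended to row 1. The new tableau is [[2, 4, 5], [3]].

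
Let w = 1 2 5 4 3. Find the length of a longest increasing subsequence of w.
3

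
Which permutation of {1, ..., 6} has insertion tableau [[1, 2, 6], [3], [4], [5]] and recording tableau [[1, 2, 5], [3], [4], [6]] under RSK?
1 5 4 3 6 2

Reverse the RSK construction: for i from n down to 1, find the cell of Q containing i, remove the entry at that cell from P, and reverse-bump it up through P; the value ejected from row 1 is w(i).

Step i=6: Q has 6 at row 4, column 1; remove 5 from row 4 of P and reverse-bump: 5 enters row 3 and ejects 4; 4 enters row 2 and ejects 3; 3 enters row 1 and ejects 2. So w(6) = 2. P is now [[1, 3, 6], [4], [5]].
Step i=5: Q has 5 at row 1, column 3; remove that cell from P, ejecting 6. So w(5) = 6. P is now [[1, 3], [4], [5]].
Step i=4: Q has 4 at row 3, column 1; remove 5 from row 3 of P and reverse-bump: 5 enters row 2 and ejects 4; 4 enters row 1 and ejects 3. So w(4) = 3. P is now [[1, 4], [5]].
Step i=3: Q has 3 at row 2, column 1; remove 5 from row 2 of P and reverse-bump: 5 enters row 1 and ejects 4. So w(3) = 4. P is now [[1, 5]].
Step i=2: Q has 2 at row 1, column 2; remove that cell from P, ejecting 5. So w(2) = 5. P is now [[1]].
Step i=1: Q has 1 at row 1, column 1; remove that cell from P, ejecting 1. So w(1) = 1. P is now [].

So w = 1 5 4 3 6 2.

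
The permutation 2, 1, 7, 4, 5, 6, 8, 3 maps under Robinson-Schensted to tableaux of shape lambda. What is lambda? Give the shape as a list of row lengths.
[5, 2, 1]

Row-insert each entry into an empty tableau.

After inserting 2: P = [[2]].
After inserting 1: P = [[1], [2]].
After inserting 7: P = [[1, 7], [2]].
After inserting 4: P = [[1, 4], [2, 7]].
After inserting 5: P = [[1, 4, 5], [2, 7]].
After inserting 6: P = [[1, 4, 5, 6], [2, 7]].
After inserting 8: P = [[1, 4, 5, 6, 8], [2, 7]].
After inserting 3: P = [[1, 3, 5, 6, 8], [2, 4], [7]].

The final insertion tableau P = [[1, 3, 5, 6, 8], [2, 4], [7]] has shape [5, 2, 1].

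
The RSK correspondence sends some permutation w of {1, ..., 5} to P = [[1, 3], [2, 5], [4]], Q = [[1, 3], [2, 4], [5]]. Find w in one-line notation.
4 2 5 3 1

Reverse the RSK construction: for i from n down to 1, find the cell of Q containing i, remove the entry at that cell from P, and reverse-bump it up through P; the value ejected from row 1 is w(i).

Step i=5: Q has 5 at row 3, column 1; remove 4 from row 3 of P and reverse-bump: 4 enters row 2 and ejects 2; 2 enters row 1 and ejects 1. So w(5) = 1. P is now [[2, 3], [4, 5]].
Step i=4: Q has 4 at row 2, column 2; remove 5 from row 2 of P and reverse-bump: 5 enters row 1 and ejects 3. So w(4) = 3. P is now [[2, 5], [4]].
Step i=3: Q has 3 at row 1, column 2; remove that cell from P, ejecting 5. So w(3) = 5. P is now [[2], [4]].
Step i=2: Q has 2 at row 2, column 1; remove 4 from row 2 of P and reverse-bump: 4 enters row 1 and ejects 2. So w(2) = 2. P is now [[4]].
Step i=1: Q has 1 at row 1, column 1; remove that cell from P, ejecting 4. So w(1) = 4. P is now [].

So w = 4 2 5 3 1.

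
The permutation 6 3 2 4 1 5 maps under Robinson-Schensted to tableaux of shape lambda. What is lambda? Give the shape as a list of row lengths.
[3, 1, 1, 1]

Row-insert each entry into an empty tableau.

After inserting 6: P = [[6]].
After inserting 3: P = [[3], [6]].
After inserting 2: P = [[2], [3], [6]].
After inserting 4: P = [[2, 4], [3], [6]].
After inserting 1: P = [[1, 4], [2], [3], [6]].
After inserting 5: P = [[1, 4, 5], [2], [3], [6]].

The final insertion tableau P = [[1, 4, 5], [2], [3], [6]] has shape [3, 1, 1, 1].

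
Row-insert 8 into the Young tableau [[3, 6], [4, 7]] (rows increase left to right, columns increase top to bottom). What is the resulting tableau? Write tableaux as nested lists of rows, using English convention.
[[3, 6, 8], [4, 7]]

8 is larger than every entry of row 1, so it is appended to row 1. The new tableau is [[3, 6, 8], [4, 7]].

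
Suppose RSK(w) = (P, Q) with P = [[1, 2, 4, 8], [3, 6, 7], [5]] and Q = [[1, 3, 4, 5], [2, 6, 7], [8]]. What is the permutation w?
5 1 6 7 8 3 4 2

Reverse the RSK construction: for i from n down to 1, find the cell of Q containing i, remove the entry at that cell from P, and reverse-bump it up through P; the value ejected from row 1 is w(i).

Step i=8: Q has 8 at row 3, column 1; remove 5 from row 3 of P and reverse-bump: 5 enters row 2 and ejects 3; 3 enters row 1 and ejects 2. So w(8) = 2. P is now [[1, 3, 4, 8], [5, 6, 7]].
Step i=7: Q has 7 at row 2, column 3; remove 7 from row 2 of P and reverse-bump: 7 enters row 1 and ejects 4. So w(7) = 4. P is now [[1, 3, 7, 8], [5, 6]].
Step i=6: Q has 6 at row 2, column 2; remove 6 from row 2 of P and reverse-bump: 6 enters row 1 and ejects 3. So w(6) = 3. P is now [[1, 6, 7, 8], [5]].
Step i=5: Q has 5 at row 1, column 4; remove that cell from P, ejecting 8. So w(5) = 8. P is now [[1, 6, 7], [5]].
Step i=4: Q has 4 at row 1, column 3; remove that cell from P, ejecting 7. So w(4) = 7. P is now [[1, 6], [5]].
Step i=3: Q has 3 at row 1, column 2; remove that cell from P, ejecting 6. So w(3) = 6. P is now [[1], [5]].
Step i=2: Q has 2 at row 2, column 1; remove 5 from row 2 of P and reverse-bump: 5 enters row 1 and ejects 1. So w(2) = 1. P is now [[5]].
Step i=1: Q has 1 at row 1, column 1; remove that cell from P, ejecting 5. So w(1) = 5. P is now [].

So w = 5 1 6 7 8 3 4 2.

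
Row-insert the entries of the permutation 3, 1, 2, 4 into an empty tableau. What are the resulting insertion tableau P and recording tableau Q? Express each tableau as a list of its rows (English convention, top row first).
P = [[1, 2, 4], [3]], Q = [[1, 3, 4], [2]]

Insert each entry of the permutation into P by Schensted row insertion, recording in Q the position of each new cell.

Insert 3: appended to row 1. P = [[3]], Q = [[1]].
Insert 1: 1 bumps 3 from row 1; 3 starts row 2. P = [[1], [3]], Q = [[1], [2]].
Insert 2: appended to row 1. P = [[1, 2], [3]], Q = [[1, 3], [2]].
Insert 4: appended to row 1. P = [[1, 2, 4], [3]], Q = [[1, 3, 4], [2]].

So P = [[1, 2, 4], [3]], Q = [[1, 3, 4], [2]].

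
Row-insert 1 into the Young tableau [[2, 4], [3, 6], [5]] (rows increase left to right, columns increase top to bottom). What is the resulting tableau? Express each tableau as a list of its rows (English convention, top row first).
[[1, 4], [2, 6], [3], [5]]

In row 1, 1 replaces 2 (the leftmost entry greater than 1); 2 is bumped to row 2. In row 2, 2 replaces 3 (the leftmost entry greater than 2); 3 is bumped to row 3. In row 3, 3 replaces 5 (the leftmost entry greater than 3); 5 is bumped to row 4. 5 starts a new row 4. The new tableau is [[1, 4], [2, 6], [3], [5]].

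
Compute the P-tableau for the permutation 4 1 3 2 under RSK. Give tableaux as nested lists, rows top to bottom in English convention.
Insert 4: appended to row 1. P = [[4]].
Insert 1: 1 bumps 4 from row 1; 4 starts row 2. P = [[1], [4]].
Insert 3: appended to row 1. P = [[1, 3], [4]].
Insert 2: 2 bumps 3 from row 1; 3 bumps 4 from row 2; 4 starts row 3. P = [[1, 2], [3], [4]].

So P = [[1, 2], [3], [4]].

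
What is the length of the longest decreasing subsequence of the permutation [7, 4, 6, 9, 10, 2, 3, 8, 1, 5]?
4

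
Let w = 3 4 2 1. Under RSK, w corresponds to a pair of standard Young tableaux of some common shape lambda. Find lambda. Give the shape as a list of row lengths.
Row-insert each entry into an empty tableau.

After inserting 3: P = [[3]].
After inserting 4: P = [[3, 4]].
After inserting 2: P = [[2, 4], [3]].
After inserting 1: P = [[1, 4], [2], [3]].

The final insertion tableau P = [[1, 4], [2], [3]] has shape [2, 1, 1].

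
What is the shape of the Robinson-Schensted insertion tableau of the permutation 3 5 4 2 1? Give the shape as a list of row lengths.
Row-insert each entry into an empty tableau.

After inserting 3: P = [[3]].
After inserting 5: P = [[3, 5]].
After inserting 4: P = [[3, 4], [5]].
After inserting 2: P = [[2, 4], [3], [5]].
After inserting 1: P = [[1, 4], [2], [3], [5]].

The final insertion tableau P = [[1, 4], [2], [3], [5]] has shape [2, 1, 1, 1].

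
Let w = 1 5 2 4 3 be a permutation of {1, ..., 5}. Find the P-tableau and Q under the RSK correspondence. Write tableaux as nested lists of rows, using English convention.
Insert each entry of the permutation into P by Schensted row insertion, recording in Q the position of each new cell.

Insert 1: appended to row 1. P = [[1]].
Insert 5: appended to row 1. P = [[1, 5]].
Insert 2: 2 bumps 5 from row 1; 5 starts row 2. P = [[1, 2], [5]].
Insert 4: appended to row 1. P = [[1, 2, 4], [5]].
Insert 3: 3 bumps 4 from row 1; 4 bumps 5 from row 2; 5 starts row 3. P = [[1, 2, 3], [4], [5]].

So P = [[1, 2, 3], [4], [5]], Q = [[1, 2, 4], [3], [5]].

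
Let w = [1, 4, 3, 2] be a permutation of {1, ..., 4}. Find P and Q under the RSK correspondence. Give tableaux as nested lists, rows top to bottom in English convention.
Insert each entry of the permutation into P by Schensted row insertion, recording in Q the position of each new cell.

After inserting 1: P = [[1]].
After inserting 4: P = [[1, 4]].
After inserting 3: P = [[1, 3], [4]].
After inserting 2: P = [[1, 2], [3], [4]].

So P = [[1, 2], [3], [4]], Q = [[1, 2], [3], [4]].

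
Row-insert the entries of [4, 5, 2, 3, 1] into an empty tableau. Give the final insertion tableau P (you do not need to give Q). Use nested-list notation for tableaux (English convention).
P = [[1, 3], [2, 5], [4]]

Insert 4: appended to row 1. P = [[4]].
Insert 5: appended to row 1. P = [[4, 5]].
Insert 2: 2 bumps 4 from row 1; 4 starts row 2. P = [[2, 5], [4]].
Insert 3: 3 bumps 5 from row 1; 5 appends to row 2. P = [[2, 3], [4, 5]].
Insert 1: 1 bumps 2 from row 1; 2 bumps 4 from row 2; 4 starts row 3. P = [[1, 3], [2, 5], [4]].

So P = [[1, 3], [2, 5], [4]].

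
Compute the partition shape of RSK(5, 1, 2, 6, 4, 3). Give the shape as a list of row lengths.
Row-insert each entry into an empty tableau.

After inserting 5: P = [[5]].
After inserting 1: P = [[1], [5]].
After inserting 2: P = [[1, 2], [5]].
After inserting 6: P = [[1, 2, 6], [5]].
After inserting 4: P = [[1, 2, 4], [5, 6]].
After inserting 3: P = [[1, 2, 3], [4, 6], [5]].

The final insertion tableau P = [[1, 2, 3], [4, 6], [5]] has shape [3, 2, 1].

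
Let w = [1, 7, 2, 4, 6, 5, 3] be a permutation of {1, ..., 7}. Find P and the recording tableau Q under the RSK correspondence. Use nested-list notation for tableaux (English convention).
P = [[1, 2, 3, 5], [4], [6], [7]], Q = [[1, 2, 4, 5], [3], [6], [7]]

Insert each entry of the permutation into P by Schensted row insertion, recording in Q the position of each new cell.

Insert 1: appended to row 1. P = [[1]], Q = [[1]].
Insert 7: appended to row 1. P = [[1, 7]], Q = [[1, 2]].
Insert 2: 2 bumps 7 from row 1; 7 starts row 2. P = [[1, 2], [7]], Q = [[1, 2], [3]].
Insert 4: appended to row 1. P = [[1, 2, 4], [7]], Q = [[1, 2, 4], [3]].
Insert 6: appended to row 1. P = [[1, 2, 4, 6], [7]], Q = [[1, 2, 4, 5], [3]].
Insert 5: 5 bumps 6 from row 1; 6 bumps 7 from row 2; 7 starts row 3. P = [[1, 2, 4, 5], [6], [7]], Q = [[1, 2, 4, 5], [3], [6]].
Insert 3: 3 bumps 4 from row 1; 4 bumps 6 from row 2; 6 bumps 7 from row 3; 7 starts row 4. P = [[1, 2, 3, 5], [4], [6], [7]], Q = [[1, 2, 4, 5], [3], [6], [7]].

So P = [[1, 2, 3, 5], [4], [6], [7]], Q = [[1, 2, 4, 5], [3], [6], [7]].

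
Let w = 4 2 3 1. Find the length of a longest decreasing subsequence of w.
3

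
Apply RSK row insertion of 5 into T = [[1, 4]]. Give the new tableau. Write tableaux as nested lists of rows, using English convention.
5 is larger than every entry of row 1, so it is appended to row 1. The new tableau is [[1, 4, 5]].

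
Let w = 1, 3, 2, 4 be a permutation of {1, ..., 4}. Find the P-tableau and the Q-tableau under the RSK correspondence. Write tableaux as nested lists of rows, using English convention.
Insert each entry of the permutation into P by Schensted row insertion, recording in Q the position of each new cell.

After inserting 1: P = [[1]].
After inserting 3: P = [[1, 3]].
After inserting 2: P = [[1, 2], [3]].
After inserting 4: P = [[1, 2, 4], [3]].

So P = [[1, 2, 4], [3]], Q = [[1, 2, 4], [3]].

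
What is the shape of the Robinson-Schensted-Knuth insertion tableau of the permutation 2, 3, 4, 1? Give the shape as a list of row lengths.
RSK row insertion gives P = [[1, 3, 4], [2]], which has shape [3, 1].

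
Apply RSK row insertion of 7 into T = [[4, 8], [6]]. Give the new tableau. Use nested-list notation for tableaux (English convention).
[[4, 7], [6, 8]]

In row 1, 7 replaces 8 (the leftmost entry greater than 7); 8 is bumped to row 2. 8 is appended to row 2. The new tableau is [[4, 7], [6, 8]].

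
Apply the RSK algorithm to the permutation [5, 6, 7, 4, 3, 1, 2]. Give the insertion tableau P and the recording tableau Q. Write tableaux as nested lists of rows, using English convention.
Insert each entry of the permutation into P by Schensted row insertion, recording in Q the position of each new cell.

Insert 5: appended to row 1. P = [[5]].
Insert 6: appended to row 1. P = [[5, 6]].
Insert 7: appended to row 1. P = [[5, 6, 7]].
Insert 4: 4 bumps 5 from row 1; 5 starts row 2. P = [[4, 6, 7], [5]].
Insert 3: 3 bumps 4 from row 1; 4 bumps 5 from row 2; 5 starts row 3. P = [[3, 6, 7], [4], [5]].
Insert 1: 1 bumps 3 from row 1; 3 bumps 4 from row 2; 4 bumps 5 from row 3; 5 starts row 4. P = [[1, 6, 7], [3], [4], [5]].
Insert 2: 2 bumps 6 from row 1; 6 appends to row 2. P = [[1, 2, 7], [3, 6], [4], [5]].

So P = [[1, 2, 7], [3, 6], [4], [5]], Q = [[1, 2, 3], [4, 7], [5], [6]].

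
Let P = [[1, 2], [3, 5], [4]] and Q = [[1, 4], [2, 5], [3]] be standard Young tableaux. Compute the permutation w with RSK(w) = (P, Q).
Reverse the RSK construction: for i from n down to 1, find the cell of Q containing i, remove the entry at that cell from P, and reverse-bump it up through P; the value ejected from row 1 is w(i).

Step i=5: Q has 5 at row 2, column 2; remove 5 from row 2 of P and reverse-bump: 5 enters row 1 and ejects 2. So w(5) = 2. P is now [[1, 5], [3], [4]].
Step i=4: Q has 4 at row 1, column 2; remove that cell from P, ejecting 5. So w(4) = 5. P is now [[1], [3], [4]].
Step i=3: Q has 3 at row 3, column 1; remove 4 from row 3 of P and reverse-bump: 4 enters row 2 and ejects 3; 3 enters row 1 and ejects 1. So w(3) = 1. P is now [[3], [4]].
Step i=2: Q has 2 at row 2, column 1; remove 4 from row 2 of P and reverse-bump: 4 enters row 1 and ejects 3. So w(2) = 3. P is now [[4]].
Step i=1: Q has 1 at row 1, column 1; remove that cell from P, ejecting 4. So w(1) = 4. P is now [].

So w = 4 3 1 5 2.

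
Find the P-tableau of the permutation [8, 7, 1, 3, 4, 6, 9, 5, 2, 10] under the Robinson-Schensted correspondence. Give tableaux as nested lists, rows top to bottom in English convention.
P = [[1, 2, 4, 5, 9, 10], [3], [6], [7], [8]]

After inserting 8: P = [[8]].
After inserting 7: P = [[7], [8]].
After inserting 1: P = [[1], [7], [8]].
After inserting 3: P = [[1, 3], [7], [8]].
After inserting 4: P = [[1, 3, 4], [7], [8]].
After inserting 6: P = [[1, 3, 4, 6], [7], [8]].
After inserting 9: P = [[1, 3, 4, 6, 9], [7], [8]].
After inserting 5: P = [[1, 3, 4, 5, 9], [6], [7], [8]].
After inserting 2: P = [[1, 2, 4, 5, 9], [3], [6], [7], [8]].
After inserting 10: P = [[1, 2, 4, 5, 9, 10], [3], [6], [7], [8]].

So P = [[1, 2, 4, 5, 9, 10], [3], [6], [7], [8]].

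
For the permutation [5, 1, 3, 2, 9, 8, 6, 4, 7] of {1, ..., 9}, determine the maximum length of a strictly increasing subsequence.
4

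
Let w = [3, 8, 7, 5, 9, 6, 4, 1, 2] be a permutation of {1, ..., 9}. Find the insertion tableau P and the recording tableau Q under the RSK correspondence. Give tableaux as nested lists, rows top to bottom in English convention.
Insert each entry of the permutation into P by Schensted row insertion, recording in Q the position of each new cell.

Insert 3: appended to row 1. P = [[3]], Q = [[1]].
Insert 8: appended to row 1. P = [[3, 8]], Q = [[1, 2]].
Insert 7: 7 bumps 8 from row 1; 8 starts row 2. P = [[3, 7], [8]], Q = [[1, 2], [3]].
Insert 5: 5 bumps 7 from row 1; 7 bumps 8 from row 2; 8 starts row 3. P = [[3, 5], [7], [8]], Q = [[1, 2], [3], [4]].
Insert 9: appended to row 1. P = [[3, 5, 9], [7], [8]], Q = [[1, 2, 5], [3], [4]].
Insert 6: 6 bumps 9 from row 1; 9 appends to row 2. P = [[3, 5, 6], [7, 9], [8]], Q = [[1, 2, 5], [3, 6], [4]].
Insert 4: 4 bumps 5 from row 1; 5 bumps 7 from row 2; 7 bumps 8 from row 3; 8 starts row 4. P = [[3, 4, 6], [5, 9], [7], [8]], Q = [[1, 2, 5], [3, 6], [4], [7]].
Insert 1: 1 bumps 3 from row 1; 3 bumps 5 from row 2; 5 bumps 7 from row 3; 7 bumps 8 from row 4; 8 starts row 5. P = [[1, 4, 6], [3, 9], [5], [7], [8]], Q = [[1, 2, 5], [3, 6], [4], [7], [8]].
Insert 2: 2 bumps 4 from row 1; 4 bumps 9 from row 2; 9 appends to row 3. P = [[1, 2, 6], [3, 4], [5, 9], [7], [8]], Q = [[1, 2, 5], [3, 6], [4, 9], [7], [8]].

So P = [[1, 2, 6], [3, 4], [5, 9], [7], [8]], Q = [[1, 2, 5], [3, 6], [4, 9], [7], [8]].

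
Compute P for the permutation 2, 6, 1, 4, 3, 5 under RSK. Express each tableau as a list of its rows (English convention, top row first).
Insert 2: appended to row 1. P = [[2]].
Insert 6: appended to row 1. P = [[2, 6]].
Insert 1: 1 bumps 2 from row 1; 2 starts row 2. P = [[1, 6], [2]].
Insert 4: 4 bumps 6 from row 1; 6 appends to row 2. P = [[1, 4], [2, 6]].
Insert 3: 3 bumps 4 from row 1; 4 bumps 6 from row 2; 6 starts row 3. P = [[1, 3], [2, 4], [6]].
Insert 5: appended to row 1. P = [[1, 3, 5], [2, 4], [6]].

So P = [[1, 3, 5], [2, 4], [6]].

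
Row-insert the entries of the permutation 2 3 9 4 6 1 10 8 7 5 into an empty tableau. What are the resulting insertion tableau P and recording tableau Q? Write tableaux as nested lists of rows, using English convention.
Insert each entry of the permutation into P by Schensted row insertion, recording in Q the position of each new cell.

Insert 2: appended to row 1. P = [[2]], Q = [[1]].
Insert 3: appended to row 1. P = [[2, 3]], Q = [[1, 2]].
Insert 9: appended to row 1. P = [[2, 3, 9]], Q = [[1, 2, 3]].
Insert 4: 4 bumps 9 from row 1; 9 starts row 2. P = [[2, 3, 4], [9]], Q = [[1, 2, 3], [4]].
Insert 6: appended to row 1. P = [[2, 3, 4, 6], [9]], Q = [[1, 2, 3, 5], [4]].
Insert 1: 1 bumps 2 from row 1; 2 bumps 9 from row 2; 9 starts row 3. P = [[1, 3, 4, 6], [2], [9]], Q = [[1, 2, 3, 5], [4], [6]].
Insert 10: appended to row 1. P = [[1, 3, 4, 6, 10], [2], [9]], Q = [[1, 2, 3, 5, 7], [4], [6]].
Insert 8: 8 bumps 10 from row 1; 10 appends to row 2. P = [[1, 3, 4, 6, 8], [2, 10], [9]], Q = [[1, 2, 3, 5, 7], [4, 8], [6]].
Insert 7: 7 bumps 8 from row 1; 8 bumps 10 from row 2; 10 appends to row 3. P = [[1, 3, 4, 6, 7], [2, 8], [9, 10]], Q = [[1, 2, 3, 5, 7], [4, 8], [6, 9]].
Insert 5: 5 bumps 6 from row 1; 6 bumps 8 from row 2; 8 bumps 9 from row 3; 9 starts row 4. P = [[1, 3, 4, 5, 7], [2, 6], [8, 10], [9]], Q = [[1, 2, 3, 5, 7], [4, 8], [6, 9], [10]].

So P = [[1, 3, 4, 5, 7], [2, 6], [8, 10], [9]], Q = [[1, 2, 3, 5, 7], [4, 8], [6, 9], [10]].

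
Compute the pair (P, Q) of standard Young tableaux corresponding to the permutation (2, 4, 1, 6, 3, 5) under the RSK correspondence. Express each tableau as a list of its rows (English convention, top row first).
P = [[1, 3, 5], [2, 4, 6]], Q = [[1, 2, 4], [3, 5, 6]]

Insert each entry of the permutation into P by Schensted row insertion, recording in Q the position of each new cell.

Insert 2: appended to row 1. P = [[2]].
Insert 4: appended to row 1. P = [[2, 4]].
Insert 1: 1 bumps 2 from row 1; 2 starts row 2. P = [[1, 4], [2]].
Insert 6: appended to row 1. P = [[1, 4, 6], [2]].
Insert 3: 3 bumps 4 from row 1; 4 appends to row 2. P = [[1, 3, 6], [2, 4]].
Insert 5: 5 bumps 6 from row 1; 6 appends to row 2. P = [[1, 3, 5], [2, 4, 6]].

So P = [[1, 3, 5], [2, 4, 6]], Q = [[1, 2, 4], [3, 5, 6]].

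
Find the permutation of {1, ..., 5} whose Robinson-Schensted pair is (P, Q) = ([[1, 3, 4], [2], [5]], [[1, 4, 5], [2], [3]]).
5 2 1 3 4

Reverse the RSK construction: for i from n down to 1, find the cell of Q containing i, remove the entry at that cell from P, and reverse-bump it up through P; the value ejected from row 1 is w(i).

Step i=5: Q has 5 at row 1, column 3; remove that cell from P, ejecting 4. So w(5) = 4. P is now [[1, 3], [2], [5]].
Step i=4: Q has 4 at row 1, column 2; remove that cell from P, ejecting 3. So w(4) = 3. P is now [[1], [2], [5]].
Step i=3: Q has 3 at row 3, column 1; remove 5 from row 3 of P and reverse-bump: 5 enters row 2 and ejects 2; 2 enters row 1 and ejects 1. So w(3) = 1. P is now [[2], [5]].
Step i=2: Q has 2 at row 2, column 1; remove 5 from row 2 of P and reverse-bump: 5 enters row 1 and ejects 2. So w(2) = 2. P is now [[5]].
Step i=1: Q has 1 at row 1, column 1; remove that cell from P, ejecting 5. So w(1) = 5. P is now [].

So w = 5 2 1 3 4.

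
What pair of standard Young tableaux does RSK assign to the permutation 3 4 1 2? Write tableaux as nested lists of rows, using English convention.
Insert each entry of the permutation into P by Schensted row insertion, recording in Q the position of each new cell.

Insert 3: appended to row 1. P = [[3]].
Insert 4: appended to row 1. P = [[3, 4]].
Insert 1: 1 bumps 3 from row 1; 3 starts row 2. P = [[1, 4], [3]].
Insert 2: 2 bumps 4 from row 1; 4 appends to row 2. P = [[1, 2], [3, 4]].

So P = [[1, 2], [3, 4]], Q = [[1, 2], [3, 4]].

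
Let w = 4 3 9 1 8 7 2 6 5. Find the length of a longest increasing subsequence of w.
3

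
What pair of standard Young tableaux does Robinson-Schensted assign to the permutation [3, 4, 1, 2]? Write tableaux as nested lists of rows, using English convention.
P = [[1, 2], [3, 4]], Q = [[1, 2], [3, 4]]

Insert each entry of the permutation into P by Schensted row insertion, recording in Q the position of each new cell.

Insert 3: appended to row 1. P = [[3]], Q = [[1]].
Insert 4: appended to row 1. P = [[3, 4]], Q = [[1, 2]].
Insert 1: 1 bumps 3 from row 1; 3 starts row 2. P = [[1, 4], [3]], Q = [[1, 2], [3]].
Insert 2: 2 bumps 4 from row 1; 4 appends to row 2. P = [[1, 2], [3, 4]], Q = [[1, 2], [3, 4]].

So P = [[1, 2], [3, 4]], Q = [[1, 2], [3, 4]].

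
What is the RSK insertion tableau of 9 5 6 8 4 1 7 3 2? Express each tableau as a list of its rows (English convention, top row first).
P = [[1, 2, 7], [3, 6], [4, 8], [5], [9]]

Insert 9: appended to row 1. P = [[9]].
Insert 5: 5 bumps 9 from row 1; 9 starts row 2. P = [[5], [9]].
Insert 6: appended to row 1. P = [[5, 6], [9]].
Insert 8: appended to row 1. P = [[5, 6, 8], [9]].
Insert 4: 4 bumps 5 from row 1; 5 bumps 9 from row 2; 9 starts row 3. P = [[4, 6, 8], [5], [9]].
Insert 1: 1 bumps 4 from row 1; 4 bumps 5 from row 2; 5 bumps 9 from row 3; 9 starts row 4. P = [[1, 6, 8], [4], [5], [9]].
Insert 7: 7 bumps 8 from row 1; 8 appends to row 2. P = [[1, 6, 7], [4, 8], [5], [9]].
Insert 3: 3 bumps 6 from row 1; 6 bumps 8 from row 2; 8 appends to row 3. P = [[1, 3, 7], [4, 6], [5, 8], [9]].
Insert 2: 2 bumps 3 from row 1; 3 bumps 4 from row 2; 4 bumps 5 from row 3; 5 bumps 9 from row 4; 9 starts row 5. P = [[1, 2, 7], [3, 6], [4, 8], [5], [9]].

So P = [[1, 2, 7], [3, 6], [4, 8], [5], [9]].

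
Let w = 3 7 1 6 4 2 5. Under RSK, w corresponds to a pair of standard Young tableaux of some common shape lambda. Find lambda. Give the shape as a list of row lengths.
Row-insert each entry into an empty tableau.

After inserting 3: P = [[3]].
After inserting 7: P = [[3, 7]].
After inserting 1: P = [[1, 7], [3]].
After inserting 6: P = [[1, 6], [3, 7]].
After inserting 4: P = [[1, 4], [3, 6], [7]].
After inserting 2: P = [[1, 2], [3, 4], [6], [7]].
After inserting 5: P = [[1, 2, 5], [3, 4], [6], [7]].

The final insertion tableau P = [[1, 2, 5], [3, 4], [6], [7]] has shape [3, 2, 1, 1].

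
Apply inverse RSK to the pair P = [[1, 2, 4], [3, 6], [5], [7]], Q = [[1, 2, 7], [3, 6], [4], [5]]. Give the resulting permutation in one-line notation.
Reverse RSK: for i = n, n-1, ..., 1, locate i in Q, remove the corresponding corner cell from P, and reverse-bump its entry up through P; the value ejected from row 1 is w(i).

So w = 5 7 6 3 1 2 4.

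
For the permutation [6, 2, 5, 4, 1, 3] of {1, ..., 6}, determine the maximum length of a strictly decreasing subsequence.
4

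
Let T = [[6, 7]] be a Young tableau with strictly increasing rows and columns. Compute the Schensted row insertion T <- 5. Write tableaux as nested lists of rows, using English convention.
[[5, 7], [6]]

In row 1, 5 replaces 6 (the leftmost entry greater than 5); 6 is bumped to row 2. 6 starts a new row 2. The new tableau is [[5, 7], [6]].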